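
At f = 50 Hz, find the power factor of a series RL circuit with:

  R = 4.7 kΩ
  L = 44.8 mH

Step 1 — Angular frequency: ω = 2π·f = 2π·50 = 314.2 rad/s.
Step 2 — Component impedances:
  R: Z = R = 4700 Ω
  L: Z = jωL = j·314.2·0.0448 = 0 + j14.07 Ω
Step 3 — Series combination: Z_total = R + L = 4700 + j14.07 Ω = 4700∠0.2° Ω.
Step 4 — Power factor: PF = cos(φ) = Re(Z)/|Z| = 4700/4700 = 1.
Step 5 — Type: Im(Z) = 14.07 ⇒ lagging (phase φ = 0.2°).

PF = 1 (lagging, φ = 0.2°)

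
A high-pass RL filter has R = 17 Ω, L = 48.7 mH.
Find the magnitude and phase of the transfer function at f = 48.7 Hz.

Step 1 — Angular frequency: ω = 2π·48.7 = 306 rad/s.
Step 2 — Transfer function: H(jω) = jωL/(R + jωL).
Step 3 — Numerator jωL = j·14.9; denominator R + jωL = 17 + j14.9.
Step 4 — H = 0.4345 + j0.4957.
Step 5 — Magnitude: |H| = 0.6592 (-3.6 dB); phase: φ = 48.8°.

|H| = 0.6592 (-3.6 dB), φ = 48.8°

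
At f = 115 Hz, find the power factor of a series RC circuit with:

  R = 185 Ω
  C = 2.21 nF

Step 1 — Angular frequency: ω = 2π·f = 2π·115 = 722.6 rad/s.
Step 2 — Component impedances:
  R: Z = R = 185 Ω
  C: Z = 1/(jωC) = -j/(ω·C) = 0 - j6.262e+05 Ω
Step 3 — Series combination: Z_total = R + C = 185 - j6.262e+05 Ω = 6.262e+05∠-90.0° Ω.
Step 4 — Power factor: PF = cos(φ) = Re(Z)/|Z| = 185/6.262e+05 = 0.0002954.
Step 5 — Type: Im(Z) = -6.262e+05 ⇒ leading (phase φ = -90.0°).

PF = 0.0002954 (leading, φ = -90.0°)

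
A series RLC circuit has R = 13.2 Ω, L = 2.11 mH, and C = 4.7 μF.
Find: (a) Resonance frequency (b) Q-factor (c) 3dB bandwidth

Step 1 — Resonance condition Im(Z)=0 gives ω₀ = 1/√(LC).
Step 2 — ω₀ = 1/√(0.00211·4.7e-06) = 1.004e+04 rad/s.
Step 3 — f₀ = ω₀/(2π) = 1598 Hz.
Step 4 — Series Q: Q = ω₀L/R = 1.004e+04·0.00211/13.2 = 1.605.
Step 5 — 3dB bandwidth: Δω = ω₀/Q = 6256 rad/s; BW = Δω/(2π) = 995.7 Hz.

(a) f₀ = 1598 Hz  (b) Q = 1.605  (c) BW = 995.7 Hz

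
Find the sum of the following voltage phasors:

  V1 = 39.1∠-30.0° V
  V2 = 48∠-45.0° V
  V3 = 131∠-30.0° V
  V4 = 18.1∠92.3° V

Step 1 — Convert each phasor to rectangular form:
  V1 = 39.1·(cos(-30.0°) + j·sin(-30.0°)) = 33.86 - j19.55 V
  V2 = 48·(cos(-45.0°) + j·sin(-45.0°)) = 33.94 - j33.94 V
  V3 = 131·(cos(-30.0°) + j·sin(-30.0°)) = 113.4 - j65.5 V
  V4 = 18.1·(cos(92.3°) + j·sin(92.3°)) = -0.7264 + j18.09 V
Step 2 — Sum components: V_total = 180.5 - j100.9 V.
Step 3 — Convert to polar: |V_total| = 206.8 V, ∠V_total = -29.2°.

V_total = 206.8∠-29.2° V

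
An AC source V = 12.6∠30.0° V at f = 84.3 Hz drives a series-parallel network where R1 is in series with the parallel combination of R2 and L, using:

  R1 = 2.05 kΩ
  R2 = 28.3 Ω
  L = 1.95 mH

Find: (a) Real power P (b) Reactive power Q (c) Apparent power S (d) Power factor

Step 1 — Angular frequency: ω = 2π·f = 2π·84.3 = 529.7 rad/s.
Step 2 — Component impedances:
  R1: Z = R = 2050 Ω
  R2: Z = R = 28.3 Ω
  L: Z = jωL = j·529.7·0.00195 = 0 + j1.033 Ω
Step 3 — Parallel branch: R2 || L = 1/(1/R2 + 1/L) = 0.03765 + j1.031 Ω.
Step 4 — Series with R1: Z_total = R1 + (R2 || L) = 2050 + j1.031 Ω = 2050∠0.0° Ω.
Step 5 — Source phasor: V = 12.6∠30.0° V = 10.91 + j6.3 V.
Step 6 — Current: I = V / Z = 0.005324 + j0.00307 A = 0.006146∠30.0° A.
Step 7 — Complex power: S = V·I* = 0.07744 + j3.897e-05 VA.
Step 8 — Real power: P = Re(S) = 0.07744 W.
Step 9 — Reactive power: Q = Im(S) = 3.897e-05 VAR.
Step 10 — Apparent power: |S| = 0.07744 VA.
Step 11 — Power factor: PF = P/|S| = 1 (lagging).

(a) P = 0.07744 W  (b) Q = 3.897e-05 VAR  (c) S = 0.07744 VA  (d) PF = 1 (lagging)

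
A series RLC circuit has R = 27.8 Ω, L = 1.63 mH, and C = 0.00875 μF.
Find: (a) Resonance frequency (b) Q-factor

Step 1 — Resonance condition Im(Z)=0 gives ω₀ = 1/√(LC).
Step 2 — ω₀ = 1/√(0.00163·8.75e-09) = 2.648e+05 rad/s.
Step 3 — f₀ = ω₀/(2π) = 4.214e+04 Hz.
Step 4 — Series Q: Q = ω₀L/R = 2.648e+05·0.00163/27.8 = 15.53.

(a) f₀ = 4.214e+04 Hz  (b) Q = 15.53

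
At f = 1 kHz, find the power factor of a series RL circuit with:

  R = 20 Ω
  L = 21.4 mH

Step 1 — Angular frequency: ω = 2π·f = 2π·1000 = 6283 rad/s.
Step 2 — Component impedances:
  R: Z = R = 20 Ω
  L: Z = jωL = j·6283·0.0214 = 0 + j134.5 Ω
Step 3 — Series combination: Z_total = R + L = 20 + j134.5 Ω = 135.9∠81.5° Ω.
Step 4 — Power factor: PF = cos(φ) = Re(Z)/|Z| = 20/135.94 = 0.1471.
Step 5 — Type: Im(Z) = 134.5 ⇒ lagging (phase φ = 81.5°).

PF = 0.1471 (lagging, φ = 81.5°)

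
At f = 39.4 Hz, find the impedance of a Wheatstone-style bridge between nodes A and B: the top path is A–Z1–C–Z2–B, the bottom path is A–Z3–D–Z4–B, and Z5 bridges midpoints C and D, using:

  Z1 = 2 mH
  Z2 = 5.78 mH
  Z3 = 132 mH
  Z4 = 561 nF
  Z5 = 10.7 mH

Step 1 — Angular frequency: ω = 2π·f = 2π·39.4 = 247.6 rad/s.
Step 2 — Component impedances:
  Z1: Z = jωL = j·247.6·0.002 = 0 + j0.4951 Ω
  Z2: Z = jωL = j·247.6·0.00578 = 0 + j1.431 Ω
  Z3: Z = jωL = j·247.6·0.132 = 0 + j32.68 Ω
  Z4: Z = 1/(jωC) = -j/(ω·C) = 0 - j7200 Ω
  Z5: Z = jωL = j·247.6·0.0107 = 0 + j2.649 Ω
Step 3 — Bridge requires nodal analysis (the Z5 bridge couples midpoints C and D, so the two paths cannot be reduced to a simple series/parallel combination). Setting node B to ground and injecting 1 A at node A, the 3-node admittance system at A, C, D solves to V_A = Z_AB = 0 + j1.919 Ω = 1.919∠90.0° Ω.

Z = 0 + j1.919 Ω = 1.919∠90.0° Ω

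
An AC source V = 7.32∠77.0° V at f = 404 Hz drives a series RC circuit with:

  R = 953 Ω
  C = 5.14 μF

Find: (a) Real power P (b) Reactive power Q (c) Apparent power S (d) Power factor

Step 1 — Angular frequency: ω = 2π·f = 2π·404 = 2538 rad/s.
Step 2 — Component impedances:
  R: Z = R = 953 Ω
  C: Z = 1/(jωC) = -j/(ω·C) = 0 - j76.64 Ω
Step 3 — Series combination: Z_total = R + C = 953 - j76.64 Ω = 956.1∠-4.6° Ω.
Step 4 — Source phasor: V = 7.32∠77.0° V = 1.647 + j7.132 V.
Step 5 — Current: I = V / Z = 0.001119 + j0.007574 A = 0.007656∠81.6° A.
Step 6 — Complex power: S = V·I* = 0.05586 - j0.004493 VA.
Step 7 — Real power: P = Re(S) = 0.05586 W.
Step 8 — Reactive power: Q = Im(S) = -0.004493 VAR.
Step 9 — Apparent power: |S| = 0.05604 VA.
Step 10 — Power factor: PF = P/|S| = 0.9968 (leading).

(a) P = 0.05586 W  (b) Q = -0.004493 VAR  (c) S = 0.05604 VA  (d) PF = 0.9968 (leading)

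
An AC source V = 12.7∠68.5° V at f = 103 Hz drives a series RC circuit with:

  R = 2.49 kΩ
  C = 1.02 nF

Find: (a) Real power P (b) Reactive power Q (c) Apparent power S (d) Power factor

Step 1 — Angular frequency: ω = 2π·f = 2π·103 = 647.2 rad/s.
Step 2 — Component impedances:
  R: Z = R = 2490 Ω
  C: Z = 1/(jωC) = -j/(ω·C) = 0 - j1.515e+06 Ω
Step 3 — Series combination: Z_total = R + C = 2490 - j1.515e+06 Ω = 1.515e+06∠-89.9° Ω.
Step 4 — Source phasor: V = 12.7∠68.5° V = 4.655 + j11.82 V.
Step 5 — Current: I = V / Z = -7.795e-06 + j3.085e-06 A = 8.383e-06∠158.4° A.
Step 6 — Complex power: S = V·I* = 1.75e-07 - j0.0001065 VA.
Step 7 — Real power: P = Re(S) = 1.75e-07 W.
Step 8 — Reactive power: Q = Im(S) = -0.0001065 VAR.
Step 9 — Apparent power: |S| = 0.0001065 VA.
Step 10 — Power factor: PF = P/|S| = 0.001644 (leading).

(a) P = 1.75e-07 W  (b) Q = -0.0001065 VAR  (c) S = 0.0001065 VA  (d) PF = 0.001644 (leading)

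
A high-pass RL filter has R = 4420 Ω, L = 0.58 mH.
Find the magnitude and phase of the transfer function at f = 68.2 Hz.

Step 1 — Angular frequency: ω = 2π·68.2 = 428.5 rad/s.
Step 2 — Transfer function: H(jω) = jωL/(R + jωL).
Step 3 — Numerator jωL = j·0.2485; denominator R + jωL = 4420 + j0.2485.
Step 4 — H = 3.162e-09 + j5.623e-05.
Step 5 — Magnitude: |H| = 5.623e-05 (-85.0 dB); phase: φ = 90.0°.

|H| = 5.623e-05 (-85.0 dB), φ = 90.0°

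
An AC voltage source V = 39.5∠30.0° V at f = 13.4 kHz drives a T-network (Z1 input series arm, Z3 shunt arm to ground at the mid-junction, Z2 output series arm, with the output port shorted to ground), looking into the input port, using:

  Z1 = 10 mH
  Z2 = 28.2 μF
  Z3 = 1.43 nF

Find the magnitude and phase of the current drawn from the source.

Step 1 — Angular frequency: ω = 2π·f = 2π·1.34e+04 = 8.419e+04 rad/s.
Step 2 — Component impedances:
  Z1: Z = jωL = j·8.419e+04·0.01 = 0 + j841.9 Ω
  Z2: Z = 1/(jωC) = -j/(ω·C) = 0 - j0.4212 Ω
  Z3: Z = 1/(jωC) = -j/(ω·C) = 0 - j8306 Ω
Step 3 — With the output port shorted to ground, the output series arm Z2 runs from the junction to ground; the shunt arm Z3 also runs from the junction to ground. They appear in parallel: Z3 || Z2 = 0 - j0.4212 Ω.
Step 4 — Series with input arm Z1: Z_in = Z1 + (Z3 || Z2) = 0 + j841.5 Ω = 841.5∠90.0° Ω.
Step 5 — Source phasor: V = 39.5∠30.0° V = 34.21 + j19.75 V.
Step 6 — Ohm's law: I = V / Z_total = (34.21 + j19.75) / (0 + j841.5) = 0.02347 - j0.04065 A.
Step 7 — Convert to polar: |I| = 0.04694 A, ∠I = -60.0°.

I = 0.04694∠-60.0° A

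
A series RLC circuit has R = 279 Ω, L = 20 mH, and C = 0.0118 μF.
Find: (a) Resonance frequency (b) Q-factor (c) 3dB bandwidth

Step 1 — Resonance condition Im(Z)=0 gives ω₀ = 1/√(LC).
Step 2 — ω₀ = 1/√(0.02·1.18e-08) = 6.509e+04 rad/s.
Step 3 — f₀ = ω₀/(2π) = 1.036e+04 Hz.
Step 4 — Series Q: Q = ω₀L/R = 6.509e+04·0.02/279 = 4.666.
Step 5 — 3dB bandwidth: Δω = ω₀/Q = 1.395e+04 rad/s; BW = Δω/(2π) = 2220 Hz.

(a) f₀ = 1.036e+04 Hz  (b) Q = 4.666  (c) BW = 2220 Hz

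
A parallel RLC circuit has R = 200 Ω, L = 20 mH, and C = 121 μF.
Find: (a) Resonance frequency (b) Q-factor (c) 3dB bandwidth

Step 1 — Resonance: ω₀ = 1/√(LC) = 1/√(0.02·0.000121) = 642.8 rad/s.
Step 2 — f₀ = ω₀/(2π) = 102.3 Hz.
Step 3 — Parallel Q: Q = R/(ω₀L) = 200/(642.8·0.02) = 15.56.
Step 4 — Bandwidth: Δω = ω₀/Q = 41.32 rad/s; BW = Δω/(2π) = 6.577 Hz.

(a) f₀ = 102.3 Hz  (b) Q = 15.56  (c) BW = 6.577 Hz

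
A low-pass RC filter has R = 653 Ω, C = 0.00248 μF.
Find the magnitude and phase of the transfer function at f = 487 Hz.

Step 1 — Angular frequency: ω = 2π·487 = 3060 rad/s.
Step 2 — Transfer function: H(jω) = 1/(1 + jωRC).
Step 3 — Denominator: 1 + jωRC = 1 + j·3060·653·2.48e-09 = 1 + j0.004955.
Step 4 — H = 1 - j0.004955.
Step 5 — Magnitude: |H| = 1 (-0.0 dB); phase: φ = -0.3°.

|H| = 1 (-0.0 dB), φ = -0.3°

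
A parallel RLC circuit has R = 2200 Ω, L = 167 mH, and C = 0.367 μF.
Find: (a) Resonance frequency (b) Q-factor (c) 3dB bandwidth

Step 1 — Resonance: ω₀ = 1/√(LC) = 1/√(0.167·3.67e-07) = 4039 rad/s.
Step 2 — f₀ = ω₀/(2π) = 642.9 Hz.
Step 3 — Parallel Q: Q = R/(ω₀L) = 2200/(4039·0.167) = 3.261.
Step 4 — Bandwidth: Δω = ω₀/Q = 1239 rad/s; BW = Δω/(2π) = 197.1 Hz.

(a) f₀ = 642.9 Hz  (b) Q = 3.261  (c) BW = 197.1 Hz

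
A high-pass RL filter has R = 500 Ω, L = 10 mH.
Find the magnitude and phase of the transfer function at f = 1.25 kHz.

Step 1 — Angular frequency: ω = 2π·1250 = 7854 rad/s.
Step 2 — Transfer function: H(jω) = jωL/(R + jωL).
Step 3 — Numerator jωL = j·78.54; denominator R + jωL = 500 + j78.54.
Step 4 — H = 0.02408 + j0.1533.
Step 5 — Magnitude: |H| = 0.1552 (-16.2 dB); phase: φ = 81.1°.

|H| = 0.1552 (-16.2 dB), φ = 81.1°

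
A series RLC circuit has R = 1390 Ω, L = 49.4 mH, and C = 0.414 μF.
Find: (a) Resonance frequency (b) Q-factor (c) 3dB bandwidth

Step 1 — Resonance: ω₀ = 1/√(LC) = 1/√(0.0494·4.14e-07) = 6993 rad/s.
Step 2 — f₀ = ω₀/(2π) = 1113 Hz.
Step 3 — Series Q: Q = ω₀L/R = 6993·0.0494/1390 = 0.2485.
Step 4 — Bandwidth: Δω = ω₀/Q = 2.814e+04 rad/s; BW = Δω/(2π) = 4478 Hz.

(a) f₀ = 1113 Hz  (b) Q = 0.2485  (c) BW = 4478 Hz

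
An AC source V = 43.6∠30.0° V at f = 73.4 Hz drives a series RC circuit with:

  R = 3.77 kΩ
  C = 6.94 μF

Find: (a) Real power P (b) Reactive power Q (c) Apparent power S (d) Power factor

Step 1 — Angular frequency: ω = 2π·f = 2π·73.4 = 461.2 rad/s.
Step 2 — Component impedances:
  R: Z = R = 3770 Ω
  C: Z = 1/(jωC) = -j/(ω·C) = 0 - j312.4 Ω
Step 3 — Series combination: Z_total = R + C = 3770 - j312.4 Ω = 3783∠-4.7° Ω.
Step 4 — Source phasor: V = 43.6∠30.0° V = 37.76 + j21.8 V.
Step 5 — Current: I = V / Z = 0.009471 + j0.006567 A = 0.01153∠34.7° A.
Step 6 — Complex power: S = V·I* = 0.5008 - j0.0415 VA.
Step 7 — Real power: P = Re(S) = 0.5008 W.
Step 8 — Reactive power: Q = Im(S) = -0.0415 VAR.
Step 9 — Apparent power: |S| = 0.5025 VA.
Step 10 — Power factor: PF = P/|S| = 0.9966 (leading).

(a) P = 0.5008 W  (b) Q = -0.0415 VAR  (c) S = 0.5025 VA  (d) PF = 0.9966 (leading)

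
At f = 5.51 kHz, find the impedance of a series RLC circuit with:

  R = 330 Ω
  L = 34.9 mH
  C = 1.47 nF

Step 1 — Angular frequency: ω = 2π·f = 2π·5510 = 3.462e+04 rad/s.
Step 2 — Component impedances:
  R: Z = R = 330 Ω
  L: Z = jωL = j·3.462e+04·0.0349 = 0 + j1208 Ω
  C: Z = 1/(jωC) = -j/(ω·C) = 0 - j1.965e+04 Ω
Step 3 — Series combination: Z_total = R + L + C = 330 - j1.844e+04 Ω = 1.844e+04∠-89.0° Ω.

Z = 330 - j1.844e+04 Ω = 1.844e+04∠-89.0° Ω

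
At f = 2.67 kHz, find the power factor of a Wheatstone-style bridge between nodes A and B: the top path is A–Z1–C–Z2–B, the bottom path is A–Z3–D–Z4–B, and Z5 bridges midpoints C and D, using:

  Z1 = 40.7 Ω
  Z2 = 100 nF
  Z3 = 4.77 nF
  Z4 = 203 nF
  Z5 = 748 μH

Step 1 — Angular frequency: ω = 2π·f = 2π·2670 = 1.678e+04 rad/s.
Step 2 — Component impedances:
  Z1: Z = R = 40.7 Ω
  Z2: Z = 1/(jωC) = -j/(ω·C) = 0 - j596.1 Ω
  Z3: Z = 1/(jωC) = -j/(ω·C) = 0 - j1.25e+04 Ω
  Z4: Z = 1/(jωC) = -j/(ω·C) = 0 - j293.6 Ω
  Z5: Z = jωL = j·1.678e+04·0.000748 = 0 + j12.55 Ω
Step 3 — Bridge requires nodal analysis (the Z5 bridge couples midpoints C and D, so the two paths cannot be reduced to a simple series/parallel combination). Setting node B to ground and injecting 1 A at node A, the 3-node admittance system at A, C, D solves to V_A = Z_AB = 40.76 - j191.1 Ω = 195.4∠-78.0° Ω.
Step 4 — Power factor: PF = cos(φ) = Re(Z)/|Z| = 40.755/195.44 = 0.2085.
Step 5 — Type: Im(Z) = -191.1 ⇒ leading (phase φ = -78.0°).

PF = 0.2085 (leading, φ = -78.0°)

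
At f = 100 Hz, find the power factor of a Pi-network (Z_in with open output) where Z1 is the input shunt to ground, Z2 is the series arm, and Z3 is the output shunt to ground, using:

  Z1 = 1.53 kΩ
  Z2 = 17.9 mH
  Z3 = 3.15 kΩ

Step 1 — Angular frequency: ω = 2π·f = 2π·100 = 628.3 rad/s.
Step 2 — Component impedances:
  Z1: Z = R = 1530 Ω
  Z2: Z = jωL = j·628.3·0.0179 = 0 + j11.25 Ω
  Z3: Z = R = 3150 Ω
Step 3 — With open output, the series arm Z2 and the output shunt Z3 appear in series to ground: Z2 + Z3 = 3150 + j11.25 Ω.
Step 4 — Parallel with input shunt Z1: Z_in = Z1 || (Z2 + Z3) = 1030 + j1.202 Ω = 1030∠0.1° Ω.
Step 5 — Power factor: PF = cos(φ) = Re(Z)/|Z| = 1030/1030 = 1.
Step 6 — Type: Im(Z) = 1.202 ⇒ lagging (phase φ = 0.1°).

PF = 1 (lagging, φ = 0.1°)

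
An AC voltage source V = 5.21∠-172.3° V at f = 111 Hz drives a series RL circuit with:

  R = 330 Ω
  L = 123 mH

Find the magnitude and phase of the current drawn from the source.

Step 1 — Angular frequency: ω = 2π·f = 2π·111 = 697.4 rad/s.
Step 2 — Component impedances:
  R: Z = R = 330 Ω
  L: Z = jωL = j·697.4·0.123 = 0 + j85.78 Ω
Step 3 — Series combination: Z_total = R + L = 330 + j85.78 Ω = 341∠14.6° Ω.
Step 4 — Source phasor: V = 5.21∠-172.3° V = -5.163 - j0.6981 V.
Step 5 — Ohm's law: I = V / Z_total = (-5.163 - j0.6981) / (330 + j85.78) = -0.01517 + j0.001828 A.
Step 6 — Convert to polar: |I| = 0.01528 A, ∠I = 173.1°.

I = 0.01528∠173.1° A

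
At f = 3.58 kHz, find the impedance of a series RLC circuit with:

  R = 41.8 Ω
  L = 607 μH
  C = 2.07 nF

Step 1 — Angular frequency: ω = 2π·f = 2π·3580 = 2.249e+04 rad/s.
Step 2 — Component impedances:
  R: Z = R = 41.8 Ω
  L: Z = jωL = j·2.249e+04·0.000607 = 0 + j13.65 Ω
  C: Z = 1/(jωC) = -j/(ω·C) = 0 - j2.148e+04 Ω
Step 3 — Series combination: Z_total = R + L + C = 41.8 - j2.146e+04 Ω = 2.146e+04∠-89.9° Ω.

Z = 41.8 - j2.146e+04 Ω = 2.146e+04∠-89.9° Ω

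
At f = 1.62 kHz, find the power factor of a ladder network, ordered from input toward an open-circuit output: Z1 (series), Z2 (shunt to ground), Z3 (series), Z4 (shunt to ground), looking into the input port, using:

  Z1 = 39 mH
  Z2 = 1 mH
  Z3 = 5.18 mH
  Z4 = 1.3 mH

Step 1 — Angular frequency: ω = 2π·f = 2π·1620 = 1.018e+04 rad/s.
Step 2 — Component impedances:
  Z1: Z = jωL = j·1.018e+04·0.039 = 0 + j397 Ω
  Z2: Z = jωL = j·1.018e+04·0.001 = 0 + j10.18 Ω
  Z3: Z = jωL = j·1.018e+04·0.00518 = 0 + j52.73 Ω
  Z4: Z = jωL = j·1.018e+04·0.0013 = 0 + j13.23 Ω
Step 3 — Ladder network (open output): work backward from the far end, alternating series and parallel combinations. Z_in = 0 + j405.8 Ω = 405.8∠90.0° Ω.
Step 4 — Power factor: PF = cos(φ) = Re(Z)/|Z| = 0/405.8 = 0.
Step 5 — Type: Im(Z) = 405.8 ⇒ lagging (phase φ = 90.0°).

PF = 0 (lagging, φ = 90.0°)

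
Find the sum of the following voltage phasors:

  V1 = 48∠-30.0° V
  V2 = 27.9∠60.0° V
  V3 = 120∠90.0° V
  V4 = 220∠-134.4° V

Step 1 — Convert each phasor to rectangular form:
  V1 = 48·(cos(-30.0°) + j·sin(-30.0°)) = 41.57 - j24 V
  V2 = 27.9·(cos(60.0°) + j·sin(60.0°)) = 13.95 + j24.16 V
  V3 = 120·(cos(90.0°) + j·sin(90.0°)) = 0 + j120 V
  V4 = 220·(cos(-134.4°) + j·sin(-134.4°)) = -153.9 - j157.2 V
Step 2 — Sum components: V_total = -98.41 - j37.02 V.
Step 3 — Convert to polar: |V_total| = 105.1 V, ∠V_total = -159.4°.

V_total = 105.1∠-159.4° V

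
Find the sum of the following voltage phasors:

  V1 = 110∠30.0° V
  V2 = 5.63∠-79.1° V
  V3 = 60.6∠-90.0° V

Step 1 — Convert each phasor to rectangular form:
  V1 = 110·(cos(30.0°) + j·sin(30.0°)) = 95.26 + j55 V
  V2 = 5.63·(cos(-79.1°) + j·sin(-79.1°)) = 1.065 - j5.528 V
  V3 = 60.6·(cos(-90.0°) + j·sin(-90.0°)) = 0 - j60.6 V
Step 2 — Sum components: V_total = 96.33 - j11.13 V.
Step 3 — Convert to polar: |V_total| = 96.97 V, ∠V_total = -6.6°.

V_total = 96.97∠-6.6° V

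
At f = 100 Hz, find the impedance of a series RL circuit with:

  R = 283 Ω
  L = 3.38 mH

Step 1 — Angular frequency: ω = 2π·f = 2π·100 = 628.3 rad/s.
Step 2 — Component impedances:
  R: Z = R = 283 Ω
  L: Z = jωL = j·628.3·0.00338 = 0 + j2.124 Ω
Step 3 — Series combination: Z_total = R + L = 283 + j2.124 Ω = 283∠0.4° Ω.

Z = 283 + j2.124 Ω = 283∠0.4° Ω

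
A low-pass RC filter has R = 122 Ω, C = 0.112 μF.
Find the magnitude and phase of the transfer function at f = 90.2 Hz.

Step 1 — Angular frequency: ω = 2π·90.2 = 566.7 rad/s.
Step 2 — Transfer function: H(jω) = 1/(1 + jωRC).
Step 3 — Denominator: 1 + jωRC = 1 + j·566.7·122·1.12e-07 = 1 + j0.007744.
Step 4 — H = 0.9999 - j0.007744.
Step 5 — Magnitude: |H| = 1 (-0.0 dB); phase: φ = -0.4°.

|H| = 1 (-0.0 dB), φ = -0.4°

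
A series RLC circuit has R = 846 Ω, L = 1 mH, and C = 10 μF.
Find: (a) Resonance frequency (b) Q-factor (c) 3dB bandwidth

Step 1 — Resonance: ω₀ = 1/√(LC) = 1/√(0.001·1e-05) = 1e+04 rad/s.
Step 2 — f₀ = ω₀/(2π) = 1592 Hz.
Step 3 — Series Q: Q = ω₀L/R = 1e+04·0.001/846 = 0.01182.
Step 4 — Bandwidth: Δω = ω₀/Q = 8.46e+05 rad/s; BW = Δω/(2π) = 1.346e+05 Hz.

(a) f₀ = 1592 Hz  (b) Q = 0.01182  (c) BW = 1.346e+05 Hz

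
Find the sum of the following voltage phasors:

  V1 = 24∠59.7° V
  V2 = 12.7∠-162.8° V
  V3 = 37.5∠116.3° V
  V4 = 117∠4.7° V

Step 1 — Convert each phasor to rectangular form:
  V1 = 24·(cos(59.7°) + j·sin(59.7°)) = 12.11 + j20.72 V
  V2 = 12.7·(cos(-162.8°) + j·sin(-162.8°)) = -12.13 - j3.755 V
  V3 = 37.5·(cos(116.3°) + j·sin(116.3°)) = -16.62 + j33.62 V
  V4 = 117·(cos(4.7°) + j·sin(4.7°)) = 116.6 + j9.587 V
Step 2 — Sum components: V_total = 99.97 + j60.17 V.
Step 3 — Convert to polar: |V_total| = 116.7 V, ∠V_total = 31.0°.

V_total = 116.7∠31.0° V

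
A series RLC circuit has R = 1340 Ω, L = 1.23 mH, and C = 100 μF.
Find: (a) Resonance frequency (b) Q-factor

Step 1 — Resonance condition Im(Z)=0 gives ω₀ = 1/√(LC).
Step 2 — ω₀ = 1/√(0.00123·0.0001) = 2851 rad/s.
Step 3 — f₀ = ω₀/(2π) = 453.8 Hz.
Step 4 — Series Q: Q = ω₀L/R = 2851·0.00123/1340 = 0.002617.

(a) f₀ = 453.8 Hz  (b) Q = 0.002617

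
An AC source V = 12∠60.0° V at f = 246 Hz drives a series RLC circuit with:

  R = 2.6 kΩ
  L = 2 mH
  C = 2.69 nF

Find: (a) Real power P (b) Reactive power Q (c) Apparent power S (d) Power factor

Step 1 — Angular frequency: ω = 2π·f = 2π·246 = 1546 rad/s.
Step 2 — Component impedances:
  R: Z = R = 2600 Ω
  L: Z = jωL = j·1546·0.002 = 0 + j3.091 Ω
  C: Z = 1/(jωC) = -j/(ω·C) = 0 - j2.405e+05 Ω
Step 3 — Series combination: Z_total = R + L + C = 2600 - j2.405e+05 Ω = 2.405e+05∠-89.4° Ω.
Step 4 — Source phasor: V = 12∠60.0° V = 6 + j10.39 V.
Step 5 — Current: I = V / Z = -4.294e-05 + j2.541e-05 A = 4.989e-05∠149.4° A.
Step 6 — Complex power: S = V·I* = 6.472e-06 - j0.0005987 VA.
Step 7 — Real power: P = Re(S) = 6.472e-06 W.
Step 8 — Reactive power: Q = Im(S) = -0.0005987 VAR.
Step 9 — Apparent power: |S| = 0.0005987 VA.
Step 10 — Power factor: PF = P/|S| = 0.01081 (leading).

(a) P = 6.472e-06 W  (b) Q = -0.0005987 VAR  (c) S = 0.0005987 VA  (d) PF = 0.01081 (leading)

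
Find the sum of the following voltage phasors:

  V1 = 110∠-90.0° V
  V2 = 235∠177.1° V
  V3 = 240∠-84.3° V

Step 1 — Convert each phasor to rectangular form:
  V1 = 110·(cos(-90.0°) + j·sin(-90.0°)) = 0 - j110 V
  V2 = 235·(cos(177.1°) + j·sin(177.1°)) = -234.7 + j11.89 V
  V3 = 240·(cos(-84.3°) + j·sin(-84.3°)) = 23.84 - j238.8 V
Step 2 — Sum components: V_total = -210.9 - j336.9 V.
Step 3 — Convert to polar: |V_total| = 397.5 V, ∠V_total = -122.0°.

V_total = 397.5∠-122.0° V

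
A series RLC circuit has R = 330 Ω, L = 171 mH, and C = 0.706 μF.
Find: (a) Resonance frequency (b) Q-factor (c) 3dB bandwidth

Step 1 — Resonance: ω₀ = 1/√(LC) = 1/√(0.171·7.06e-07) = 2878 rad/s.
Step 2 — f₀ = ω₀/(2π) = 458.1 Hz.
Step 3 — Series Q: Q = ω₀L/R = 2878·0.171/330 = 1.491.
Step 4 — Bandwidth: Δω = ω₀/Q = 1930 rad/s; BW = Δω/(2π) = 307.1 Hz.

(a) f₀ = 458.1 Hz  (b) Q = 1.491  (c) BW = 307.1 Hz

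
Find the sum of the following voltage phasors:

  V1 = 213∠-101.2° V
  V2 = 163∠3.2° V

Step 1 — Convert each phasor to rectangular form:
  V1 = 213·(cos(-101.2°) + j·sin(-101.2°)) = -41.37 - j208.9 V
  V2 = 163·(cos(3.2°) + j·sin(3.2°)) = 162.7 + j9.099 V
Step 2 — Sum components: V_total = 121.4 - j199.8 V.
Step 3 — Convert to polar: |V_total| = 233.8 V, ∠V_total = -58.7°.

V_total = 233.8∠-58.7° V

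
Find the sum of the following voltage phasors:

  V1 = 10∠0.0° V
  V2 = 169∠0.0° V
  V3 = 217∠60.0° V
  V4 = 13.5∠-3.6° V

Step 1 — Convert each phasor to rectangular form:
  V1 = 10·(cos(0.0°) + j·sin(0.0°)) = 10 V
  V2 = 169·(cos(0.0°) + j·sin(0.0°)) = 169 V
  V3 = 217·(cos(60.0°) + j·sin(60.0°)) = 108.5 + j187.9 V
  V4 = 13.5·(cos(-3.6°) + j·sin(-3.6°)) = 13.47 - j0.8477 V
Step 2 — Sum components: V_total = 301 + j187.1 V.
Step 3 — Convert to polar: |V_total| = 354.4 V, ∠V_total = 31.9°.

V_total = 354.4∠31.9° V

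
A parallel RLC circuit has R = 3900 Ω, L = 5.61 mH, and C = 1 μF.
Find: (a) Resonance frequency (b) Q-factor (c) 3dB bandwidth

Step 1 — Resonance: ω₀ = 1/√(LC) = 1/√(0.00561·1e-06) = 1.335e+04 rad/s.
Step 2 — f₀ = ω₀/(2π) = 2125 Hz.
Step 3 — Parallel Q: Q = R/(ω₀L) = 3900/(1.335e+04·0.00561) = 52.07.
Step 4 — Bandwidth: Δω = ω₀/Q = 256.4 rad/s; BW = Δω/(2π) = 40.81 Hz.

(a) f₀ = 2125 Hz  (b) Q = 52.07  (c) BW = 40.81 Hz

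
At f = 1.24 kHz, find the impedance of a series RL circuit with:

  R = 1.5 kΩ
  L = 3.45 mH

Step 1 — Angular frequency: ω = 2π·f = 2π·1240 = 7791 rad/s.
Step 2 — Component impedances:
  R: Z = R = 1500 Ω
  L: Z = jωL = j·7791·0.00345 = 0 + j26.88 Ω
Step 3 — Series combination: Z_total = R + L = 1500 + j26.88 Ω = 1500∠1.0° Ω.

Z = 1500 + j26.88 Ω = 1500∠1.0° Ω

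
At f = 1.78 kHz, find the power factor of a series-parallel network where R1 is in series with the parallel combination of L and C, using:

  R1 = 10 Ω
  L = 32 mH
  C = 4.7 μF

Step 1 — Angular frequency: ω = 2π·f = 2π·1780 = 1.118e+04 rad/s.
Step 2 — Component impedances:
  R1: Z = R = 10 Ω
  L: Z = jωL = j·1.118e+04·0.032 = 0 + j357.9 Ω
  C: Z = 1/(jωC) = -j/(ω·C) = 0 - j19.02 Ω
Step 3 — Parallel branch: L || C = 1/(1/L + 1/C) = 0 - j20.09 Ω.
Step 4 — Series with R1: Z_total = R1 + (L || C) = 10 - j20.09 Ω = 22.44∠-63.5° Ω.
Step 5 — Power factor: PF = cos(φ) = Re(Z)/|Z| = 10/22.44 = 0.4456.
Step 6 — Type: Im(Z) = -20.09 ⇒ leading (phase φ = -63.5°).

PF = 0.4456 (leading, φ = -63.5°)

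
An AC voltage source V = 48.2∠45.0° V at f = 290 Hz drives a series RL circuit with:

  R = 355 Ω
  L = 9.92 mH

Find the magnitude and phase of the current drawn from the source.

Step 1 — Angular frequency: ω = 2π·f = 2π·290 = 1822 rad/s.
Step 2 — Component impedances:
  R: Z = R = 355 Ω
  L: Z = jωL = j·1822·0.00992 = 0 + j18.08 Ω
Step 3 — Series combination: Z_total = R + L = 355 + j18.08 Ω = 355.5∠2.9° Ω.
Step 4 — Source phasor: V = 48.2∠45.0° V = 34.08 + j34.08 V.
Step 5 — Ohm's law: I = V / Z_total = (34.08 + j34.08) / (355 + j18.08) = 0.1006 + j0.09088 A.
Step 6 — Convert to polar: |I| = 0.1356 A, ∠I = 42.1°.

I = 0.1356∠42.1° A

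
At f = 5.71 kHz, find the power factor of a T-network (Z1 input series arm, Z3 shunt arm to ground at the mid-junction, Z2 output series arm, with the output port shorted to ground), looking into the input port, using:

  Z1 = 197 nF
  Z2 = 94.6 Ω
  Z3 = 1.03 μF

Step 1 — Angular frequency: ω = 2π·f = 2π·5710 = 3.588e+04 rad/s.
Step 2 — Component impedances:
  Z1: Z = 1/(jωC) = -j/(ω·C) = 0 - j141.5 Ω
  Z2: Z = R = 94.6 Ω
  Z3: Z = 1/(jωC) = -j/(ω·C) = 0 - j27.06 Ω
Step 3 — With the output port shorted to ground, the output series arm Z2 runs from the junction to ground; the shunt arm Z3 also runs from the junction to ground. They appear in parallel: Z3 || Z2 = 7.156 - j25.01 Ω.
Step 4 — Series with input arm Z1: Z_in = Z1 + (Z3 || Z2) = 7.156 - j166.5 Ω = 166.7∠-87.5° Ω.
Step 5 — Power factor: PF = cos(φ) = Re(Z)/|Z| = 7.1556/166.66 = 0.04294.
Step 6 — Type: Im(Z) = -166.5 ⇒ leading (phase φ = -87.5°).

PF = 0.04294 (leading, φ = -87.5°)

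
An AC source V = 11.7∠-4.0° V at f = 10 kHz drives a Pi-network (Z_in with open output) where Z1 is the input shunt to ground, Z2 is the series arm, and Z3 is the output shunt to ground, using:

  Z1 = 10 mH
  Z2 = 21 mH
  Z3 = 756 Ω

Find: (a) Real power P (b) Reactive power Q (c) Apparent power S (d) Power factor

Step 1 — Angular frequency: ω = 2π·f = 2π·1e+04 = 6.283e+04 rad/s.
Step 2 — Component impedances:
  Z1: Z = jωL = j·6.283e+04·0.01 = 0 + j628.3 Ω
  Z2: Z = jωL = j·6.283e+04·0.021 = 0 + j1319 Ω
  Z3: Z = R = 756 Ω
Step 3 — With open output, the series arm Z2 and the output shunt Z3 appear in series to ground: Z2 + Z3 = 756 + j1319 Ω.
Step 4 — Parallel with input shunt Z1: Z_in = Z1 || (Z2 + Z3) = 68.37 + j452.2 Ω = 457.3∠81.4° Ω.
Step 5 — Source phasor: V = 11.7∠-4.0° V = 11.67 - j0.8162 V.
Step 6 — Current: I = V / Z = 0.002051 - j0.0255 A = 0.02558∠-85.4° A.
Step 7 — Complex power: S = V·I* = 0.04475 + j0.296 VA.
Step 8 — Real power: P = Re(S) = 0.04475 W.
Step 9 — Reactive power: Q = Im(S) = 0.296 VAR.
Step 10 — Apparent power: |S| = 0.2993 VA.
Step 11 — Power factor: PF = P/|S| = 0.1495 (lagging).

(a) P = 0.04475 W  (b) Q = 0.296 VAR  (c) S = 0.2993 VA  (d) PF = 0.1495 (lagging)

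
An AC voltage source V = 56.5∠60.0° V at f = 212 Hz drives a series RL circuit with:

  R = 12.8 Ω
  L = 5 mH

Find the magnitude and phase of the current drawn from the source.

Step 1 — Angular frequency: ω = 2π·f = 2π·212 = 1332 rad/s.
Step 2 — Component impedances:
  R: Z = R = 12.8 Ω
  L: Z = jωL = j·1332·0.005 = 0 + j6.66 Ω
Step 3 — Series combination: Z_total = R + L = 12.8 + j6.66 Ω = 14.43∠27.5° Ω.
Step 4 — Source phasor: V = 56.5∠60.0° V = 28.25 + j48.93 V.
Step 5 — Ohm's law: I = V / Z_total = (28.25 + j48.93) / (12.8 + j6.66) = 3.302 + j2.105 A.
Step 6 — Convert to polar: |I| = 3.916 A, ∠I = 32.5°.

I = 3.916∠32.5° A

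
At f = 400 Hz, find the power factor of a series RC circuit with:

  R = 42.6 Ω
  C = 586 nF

Step 1 — Angular frequency: ω = 2π·f = 2π·400 = 2513 rad/s.
Step 2 — Component impedances:
  R: Z = R = 42.6 Ω
  C: Z = 1/(jωC) = -j/(ω·C) = 0 - j679 Ω
Step 3 — Series combination: Z_total = R + C = 42.6 - j679 Ω = 680.3∠-86.4° Ω.
Step 4 — Power factor: PF = cos(φ) = Re(Z)/|Z| = 42.6/680.3 = 0.06262.
Step 5 — Type: Im(Z) = -679 ⇒ leading (phase φ = -86.4°).

PF = 0.06262 (leading, φ = -86.4°)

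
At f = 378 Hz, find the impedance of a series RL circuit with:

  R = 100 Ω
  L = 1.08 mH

Step 1 — Angular frequency: ω = 2π·f = 2π·378 = 2375 rad/s.
Step 2 — Component impedances:
  R: Z = R = 100 Ω
  L: Z = jωL = j·2375·0.00108 = 0 + j2.565 Ω
Step 3 — Series combination: Z_total = R + L = 100 + j2.565 Ω = 100∠1.5° Ω.

Z = 100 + j2.565 Ω = 100∠1.5° Ω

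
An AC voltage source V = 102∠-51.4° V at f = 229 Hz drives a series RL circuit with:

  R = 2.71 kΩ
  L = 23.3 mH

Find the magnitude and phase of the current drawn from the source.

Step 1 — Angular frequency: ω = 2π·f = 2π·229 = 1439 rad/s.
Step 2 — Component impedances:
  R: Z = R = 2710 Ω
  L: Z = jωL = j·1439·0.0233 = 0 + j33.53 Ω
Step 3 — Series combination: Z_total = R + L = 2710 + j33.53 Ω = 2710∠0.7° Ω.
Step 4 — Source phasor: V = 102∠-51.4° V = 63.64 - j79.72 V.
Step 5 — Ohm's law: I = V / Z_total = (63.64 - j79.72) / (2710 + j33.53) = 0.02311 - j0.0297 A.
Step 6 — Convert to polar: |I| = 0.03764 A, ∠I = -52.1°.

I = 0.03764∠-52.1° A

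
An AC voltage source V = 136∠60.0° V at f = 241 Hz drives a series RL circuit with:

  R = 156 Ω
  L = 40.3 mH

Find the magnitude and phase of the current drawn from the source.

Step 1 — Angular frequency: ω = 2π·f = 2π·241 = 1514 rad/s.
Step 2 — Component impedances:
  R: Z = R = 156 Ω
  L: Z = jωL = j·1514·0.0403 = 0 + j61.02 Ω
Step 3 — Series combination: Z_total = R + L = 156 + j61.02 Ω = 167.5∠21.4° Ω.
Step 4 — Source phasor: V = 136∠60.0° V = 68 + j117.8 V.
Step 5 — Ohm's law: I = V / Z_total = (68 + j117.8) / (156 + j61.02) = 0.6342 + j0.5069 A.
Step 6 — Convert to polar: |I| = 0.8119 A, ∠I = 38.6°.

I = 0.8119∠38.6° A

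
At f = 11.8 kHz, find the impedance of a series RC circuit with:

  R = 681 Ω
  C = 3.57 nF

Step 1 — Angular frequency: ω = 2π·f = 2π·1.18e+04 = 7.414e+04 rad/s.
Step 2 — Component impedances:
  R: Z = R = 681 Ω
  C: Z = 1/(jωC) = -j/(ω·C) = 0 - j3778 Ω
Step 3 — Series combination: Z_total = R + C = 681 - j3778 Ω = 3839∠-79.8° Ω.

Z = 681 - j3778 Ω = 3839∠-79.8° Ω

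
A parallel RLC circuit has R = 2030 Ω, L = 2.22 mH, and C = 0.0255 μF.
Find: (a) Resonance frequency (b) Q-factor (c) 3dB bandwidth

Step 1 — Resonance: ω₀ = 1/√(LC) = 1/√(0.00222·2.55e-08) = 1.329e+05 rad/s.
Step 2 — f₀ = ω₀/(2π) = 2.115e+04 Hz.
Step 3 — Parallel Q: Q = R/(ω₀L) = 2030/(1.329e+05·0.00222) = 6.88.
Step 4 — Bandwidth: Δω = ω₀/Q = 1.932e+04 rad/s; BW = Δω/(2π) = 3075 Hz.

(a) f₀ = 2.115e+04 Hz  (b) Q = 6.88  (c) BW = 3075 Hz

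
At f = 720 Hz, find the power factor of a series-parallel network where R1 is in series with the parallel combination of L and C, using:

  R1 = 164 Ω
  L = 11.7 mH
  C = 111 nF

Step 1 — Angular frequency: ω = 2π·f = 2π·720 = 4524 rad/s.
Step 2 — Component impedances:
  R1: Z = R = 164 Ω
  L: Z = jωL = j·4524·0.0117 = 0 + j52.93 Ω
  C: Z = 1/(jωC) = -j/(ω·C) = 0 - j1991 Ω
Step 3 — Parallel branch: L || C = 1/(1/L + 1/C) = 0 + j54.37 Ω.
Step 4 — Series with R1: Z_total = R1 + (L || C) = 164 + j54.37 Ω = 172.8∠18.3° Ω.
Step 5 — Power factor: PF = cos(φ) = Re(Z)/|Z| = 164/172.78 = 0.9492.
Step 6 — Type: Im(Z) = 54.37 ⇒ lagging (phase φ = 18.3°).

PF = 0.9492 (lagging, φ = 18.3°)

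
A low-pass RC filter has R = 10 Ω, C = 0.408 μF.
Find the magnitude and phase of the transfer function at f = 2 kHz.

Step 1 — Angular frequency: ω = 2π·2000 = 1.257e+04 rad/s.
Step 2 — Transfer function: H(jω) = 1/(1 + jωRC).
Step 3 — Denominator: 1 + jωRC = 1 + j·1.257e+04·10·4.08e-07 = 1 + j0.05127.
Step 4 — H = 0.9974 - j0.05114.
Step 5 — Magnitude: |H| = 0.9987 (-0.0 dB); phase: φ = -2.9°.

|H| = 0.9987 (-0.0 dB), φ = -2.9°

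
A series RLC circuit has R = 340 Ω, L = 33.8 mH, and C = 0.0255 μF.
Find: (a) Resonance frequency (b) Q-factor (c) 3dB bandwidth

Step 1 — Resonance condition Im(Z)=0 gives ω₀ = 1/√(LC).
Step 2 — ω₀ = 1/√(0.0338·2.55e-08) = 3.406e+04 rad/s.
Step 3 — f₀ = ω₀/(2π) = 5421 Hz.
Step 4 — Series Q: Q = ω₀L/R = 3.406e+04·0.0338/340 = 3.386.
Step 5 — 3dB bandwidth: Δω = ω₀/Q = 1.006e+04 rad/s; BW = Δω/(2π) = 1601 Hz.

(a) f₀ = 5421 Hz  (b) Q = 3.386  (c) BW = 1601 Hz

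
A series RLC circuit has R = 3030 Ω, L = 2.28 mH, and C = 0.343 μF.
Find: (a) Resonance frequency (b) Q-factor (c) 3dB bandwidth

Step 1 — Resonance: ω₀ = 1/√(LC) = 1/√(0.00228·3.43e-07) = 3.576e+04 rad/s.
Step 2 — f₀ = ω₀/(2π) = 5691 Hz.
Step 3 — Series Q: Q = ω₀L/R = 3.576e+04·0.00228/3030 = 0.02691.
Step 4 — Bandwidth: Δω = ω₀/Q = 1.329e+06 rad/s; BW = Δω/(2π) = 2.115e+05 Hz.

(a) f₀ = 5691 Hz  (b) Q = 0.02691  (c) BW = 2.115e+05 Hz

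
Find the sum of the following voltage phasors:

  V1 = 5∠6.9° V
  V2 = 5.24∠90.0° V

Step 1 — Convert each phasor to rectangular form:
  V1 = 5·(cos(6.9°) + j·sin(6.9°)) = 4.964 + j0.6007 V
  V2 = 5.24·(cos(90.0°) + j·sin(90.0°)) = 0 + j5.24 V
Step 2 — Sum components: V_total = 4.964 + j5.841 V.
Step 3 — Convert to polar: |V_total| = 7.665 V, ∠V_total = 49.6°.

V_total = 7.665∠49.6° V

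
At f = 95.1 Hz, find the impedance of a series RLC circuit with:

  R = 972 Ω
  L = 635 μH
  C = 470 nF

Step 1 — Angular frequency: ω = 2π·f = 2π·95.1 = 597.5 rad/s.
Step 2 — Component impedances:
  R: Z = R = 972 Ω
  L: Z = jωL = j·597.5·0.000635 = 0 + j0.3794 Ω
  C: Z = 1/(jωC) = -j/(ω·C) = 0 - j3561 Ω
Step 3 — Series combination: Z_total = R + L + C = 972 - j3560 Ω = 3691∠-74.7° Ω.

Z = 972 - j3560 Ω = 3691∠-74.7° Ω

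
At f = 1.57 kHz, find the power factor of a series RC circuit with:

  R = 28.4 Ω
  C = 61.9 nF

Step 1 — Angular frequency: ω = 2π·f = 2π·1570 = 9865 rad/s.
Step 2 — Component impedances:
  R: Z = R = 28.4 Ω
  C: Z = 1/(jωC) = -j/(ω·C) = 0 - j1638 Ω
Step 3 — Series combination: Z_total = R + C = 28.4 - j1638 Ω = 1638∠-89.0° Ω.
Step 4 — Power factor: PF = cos(φ) = Re(Z)/|Z| = 28.4/1638 = 0.01734.
Step 5 — Type: Im(Z) = -1638 ⇒ leading (phase φ = -89.0°).

PF = 0.01734 (leading, φ = -89.0°)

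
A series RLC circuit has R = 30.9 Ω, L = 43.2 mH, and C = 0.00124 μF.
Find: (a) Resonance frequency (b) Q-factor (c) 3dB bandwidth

Step 1 — Resonance: ω₀ = 1/√(LC) = 1/√(0.0432·1.24e-09) = 1.366e+05 rad/s.
Step 2 — f₀ = ω₀/(2π) = 2.175e+04 Hz.
Step 3 — Series Q: Q = ω₀L/R = 1.366e+05·0.0432/30.9 = 191.
Step 4 — Bandwidth: Δω = ω₀/Q = 715.3 rad/s; BW = Δω/(2π) = 113.8 Hz.

(a) f₀ = 2.175e+04 Hz  (b) Q = 191  (c) BW = 113.8 Hz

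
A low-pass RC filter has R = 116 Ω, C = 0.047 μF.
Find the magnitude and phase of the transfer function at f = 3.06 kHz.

Step 1 — Angular frequency: ω = 2π·3060 = 1.923e+04 rad/s.
Step 2 — Transfer function: H(jω) = 1/(1 + jωRC).
Step 3 — Denominator: 1 + jωRC = 1 + j·1.923e+04·116·4.7e-08 = 1 + j0.1048.
Step 4 — H = 0.9891 - j0.1037.
Step 5 — Magnitude: |H| = 0.9946 (-0.0 dB); phase: φ = -6.0°.

|H| = 0.9946 (-0.0 dB), φ = -6.0°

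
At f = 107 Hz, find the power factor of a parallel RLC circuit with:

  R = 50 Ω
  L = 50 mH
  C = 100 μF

Step 1 — Angular frequency: ω = 2π·f = 2π·107 = 672.3 rad/s.
Step 2 — Component impedances:
  R: Z = R = 50 Ω
  L: Z = jωL = j·672.3·0.05 = 0 + j33.62 Ω
  C: Z = 1/(jωC) = -j/(ω·C) = 0 - j14.87 Ω
Step 3 — Parallel combination: 1/Z_total = 1/R + 1/L + 1/C; Z_total = 11.08 - j20.77 Ω = 23.54∠-61.9° Ω.
Step 4 — Power factor: PF = cos(φ) = Re(Z)/|Z| = 11.081/23.538 = 0.4708.
Step 5 — Type: Im(Z) = -20.77 ⇒ leading (phase φ = -61.9°).

PF = 0.4708 (leading, φ = -61.9°)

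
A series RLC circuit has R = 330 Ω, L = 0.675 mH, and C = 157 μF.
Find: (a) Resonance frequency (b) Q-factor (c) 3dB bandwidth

Step 1 — Resonance: ω₀ = 1/√(LC) = 1/√(0.000675·0.000157) = 3072 rad/s.
Step 2 — f₀ = ω₀/(2π) = 488.9 Hz.
Step 3 — Series Q: Q = ω₀L/R = 3072·0.000675/330 = 0.006283.
Step 4 — Bandwidth: Δω = ω₀/Q = 4.889e+05 rad/s; BW = Δω/(2π) = 7.781e+04 Hz.

(a) f₀ = 488.9 Hz  (b) Q = 0.006283  (c) BW = 7.781e+04 Hz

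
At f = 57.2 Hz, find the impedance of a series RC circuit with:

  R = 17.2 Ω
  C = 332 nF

Step 1 — Angular frequency: ω = 2π·f = 2π·57.2 = 359.4 rad/s.
Step 2 — Component impedances:
  R: Z = R = 17.2 Ω
  C: Z = 1/(jωC) = -j/(ω·C) = 0 - j8381 Ω
Step 3 — Series combination: Z_total = R + C = 17.2 - j8381 Ω = 8381∠-89.9° Ω.

Z = 17.2 - j8381 Ω = 8381∠-89.9° Ω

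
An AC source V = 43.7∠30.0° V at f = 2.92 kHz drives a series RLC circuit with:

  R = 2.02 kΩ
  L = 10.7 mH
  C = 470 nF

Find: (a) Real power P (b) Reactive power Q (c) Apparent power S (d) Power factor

Step 1 — Angular frequency: ω = 2π·f = 2π·2920 = 1.835e+04 rad/s.
Step 2 — Component impedances:
  R: Z = R = 2020 Ω
  L: Z = jωL = j·1.835e+04·0.0107 = 0 + j196.3 Ω
  C: Z = 1/(jωC) = -j/(ω·C) = 0 - j116 Ω
Step 3 — Series combination: Z_total = R + L + C = 2020 + j80.34 Ω = 2022∠2.3° Ω.
Step 4 — Source phasor: V = 43.7∠30.0° V = 37.85 + j21.85 V.
Step 5 — Current: I = V / Z = 0.01914 + j0.01006 A = 0.02162∠27.7° A.
Step 6 — Complex power: S = V·I* = 0.9439 + j0.03754 VA.
Step 7 — Real power: P = Re(S) = 0.9439 W.
Step 8 — Reactive power: Q = Im(S) = 0.03754 VAR.
Step 9 — Apparent power: |S| = 0.9446 VA.
Step 10 — Power factor: PF = P/|S| = 0.9992 (lagging).

(a) P = 0.9439 W  (b) Q = 0.03754 VAR  (c) S = 0.9446 VA  (d) PF = 0.9992 (lagging)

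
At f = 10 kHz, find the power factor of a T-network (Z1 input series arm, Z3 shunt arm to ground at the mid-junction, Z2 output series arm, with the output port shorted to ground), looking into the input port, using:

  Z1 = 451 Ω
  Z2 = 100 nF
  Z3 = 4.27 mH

Step 1 — Angular frequency: ω = 2π·f = 2π·1e+04 = 6.283e+04 rad/s.
Step 2 — Component impedances:
  Z1: Z = R = 451 Ω
  Z2: Z = 1/(jωC) = -j/(ω·C) = 0 - j159.2 Ω
  Z3: Z = jωL = j·6.283e+04·0.00427 = 0 + j268.3 Ω
Step 3 — With the output port shorted to ground, the output series arm Z2 runs from the junction to ground; the shunt arm Z3 also runs from the junction to ground. They appear in parallel: Z3 || Z2 = 0 - j391.3 Ω.
Step 4 — Series with input arm Z1: Z_in = Z1 + (Z3 || Z2) = 451 - j391.3 Ω = 597.1∠-40.9° Ω.
Step 5 — Power factor: PF = cos(φ) = Re(Z)/|Z| = 451/597.06 = 0.7554.
Step 6 — Type: Im(Z) = -391.3 ⇒ leading (phase φ = -40.9°).

PF = 0.7554 (leading, φ = -40.9°)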